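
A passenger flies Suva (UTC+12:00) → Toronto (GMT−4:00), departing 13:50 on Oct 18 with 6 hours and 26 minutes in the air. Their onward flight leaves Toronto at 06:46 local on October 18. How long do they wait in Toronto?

Convert departure to UTC: 13:50 − 12:00 = 01:50 UTC on Oct 18.
Add 6 hours and 26 minutes flight time → 08:16 UTC.
Toronto is UTC−4:00, so local arrival = 08:16 − 4:00 = 04:16 on Oct 18.
Layover = 06:46 − 04:16 = 2 hours 30 minutes.

2 hours 30 minutes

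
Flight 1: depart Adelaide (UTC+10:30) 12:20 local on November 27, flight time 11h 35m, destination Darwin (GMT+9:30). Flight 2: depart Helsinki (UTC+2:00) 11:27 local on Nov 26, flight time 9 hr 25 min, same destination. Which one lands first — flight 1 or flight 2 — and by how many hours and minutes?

the second, by 18 hours 33 minutes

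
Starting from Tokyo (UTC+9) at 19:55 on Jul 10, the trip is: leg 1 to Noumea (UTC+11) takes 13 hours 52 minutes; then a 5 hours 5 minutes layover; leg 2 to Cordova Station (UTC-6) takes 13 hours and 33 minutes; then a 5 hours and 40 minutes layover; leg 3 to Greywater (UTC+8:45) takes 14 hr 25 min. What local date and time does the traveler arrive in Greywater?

Convert departure to UTC: 19:55 − 9:00 = 10:55 UTC on Jul 10.
Add 13 hours and 52 minutes leg 1 → 00:47 UTC (Jul 11).
Add 5 hours and 5 minutes layover in Noumea → 05:52 UTC.
Add 13 hours and 33 minutes leg 2 → 19:25 UTC.
Add 5 hours and 40 minutes layover in Cordova Station → 01:05 UTC (Jul 12).
Add 14 hours and 25 minutes leg 3 → 15:30 UTC.
Greywater is UTC+8:45, so local arrival = 15:30 + 8:45 = 00:15 on Jul 13.

00:15 on July 13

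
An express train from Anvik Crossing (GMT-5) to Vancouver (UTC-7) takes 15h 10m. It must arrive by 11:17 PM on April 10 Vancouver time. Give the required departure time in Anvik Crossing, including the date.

10:07 AM on April 10

Target arrival in UTC: 11:17 PM + 7:00 = 6:17 AM on Apr 11.
Subtract 15 hours 10 minutes → departure 3:07 PM UTC on Apr 10.
Anvik Crossing is UTC−5:00: 3:07 PM − 5:00 = 10:07 AM on Apr 10.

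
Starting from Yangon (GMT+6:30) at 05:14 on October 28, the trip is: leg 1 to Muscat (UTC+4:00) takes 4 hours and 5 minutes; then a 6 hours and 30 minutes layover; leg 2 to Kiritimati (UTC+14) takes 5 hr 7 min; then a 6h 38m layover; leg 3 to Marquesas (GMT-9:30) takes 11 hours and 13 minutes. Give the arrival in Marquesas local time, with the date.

22:47 on October 28

Convert departure to UTC: 05:14 − 6:30 = 22:44 UTC on Oct 27.
Add 4 hours 5 minutes leg 1 → 02:49 UTC (Oct 28).
Add 6 hours and 30 minutes layover in Muscat → 09:19 UTC.
Add 5 hours and 7 minutes leg 2 → 14:26 UTC.
Add 6 hours 38 minutes layover in Kiritimati → 21:04 UTC.
Add 11 hours and 13 minutes leg 3 → 08:17 UTC (Oct 29).
Marquesas is UTC−9:30, so local arrival = 08:17 − 9:30 = 22:47 on Oct 28.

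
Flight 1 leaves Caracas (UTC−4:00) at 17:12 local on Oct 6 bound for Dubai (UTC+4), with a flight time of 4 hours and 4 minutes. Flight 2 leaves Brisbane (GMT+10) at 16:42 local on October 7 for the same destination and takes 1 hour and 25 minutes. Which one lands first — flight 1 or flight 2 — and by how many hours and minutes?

the first, by 6 hours 51 minutes

Flight 1 in UTC: 17:12 + 4:00 = 21:12 on Oct 6.
+4 hours 4 minutes → arrive 01:16 UTC on Oct 7.
Flight 2 in UTC: 16:42 − 10:00 = 06:42 on Oct 7.
+1 hour and 25 minutes → arrive 08:07 UTC on Oct 7.
Flight 1 lands earlier by 6 hours 51 minutes.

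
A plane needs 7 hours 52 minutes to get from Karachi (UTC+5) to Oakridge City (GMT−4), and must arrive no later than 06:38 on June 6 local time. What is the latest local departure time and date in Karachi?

07:46 on June 6

Target arrival in UTC: 06:38 + 4:00 = 10:38 on Jun 6.
Subtract 7 hours and 52 minutes → departure 02:46 UTC on Jun 6.
Karachi is UTC+5:00: 02:46 + 5:00 = 07:46 on Jun 6.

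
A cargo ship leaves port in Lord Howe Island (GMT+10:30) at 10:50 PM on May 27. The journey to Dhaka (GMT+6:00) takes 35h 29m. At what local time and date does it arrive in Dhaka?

5:49 AM on May 29

Convert departure to UTC: 10:50 PM − 10:30 = 12:20 PM UTC on May 27.
Add 35 hours 29 minutes travel time → 11:49 PM UTC (May 28).
Dhaka is UTC+6:00, so local arrival = 11:49 PM + 6:00 = 5:49 AM on May 29.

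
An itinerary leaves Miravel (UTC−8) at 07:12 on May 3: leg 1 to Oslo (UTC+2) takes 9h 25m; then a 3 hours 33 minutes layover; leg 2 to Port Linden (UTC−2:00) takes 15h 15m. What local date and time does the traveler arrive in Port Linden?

17:25 on May 4

Convert departure to UTC: 07:12 + 8:00 = 15:12 UTC on May 3.
Add 9 hours 25 minutes leg 1 → 00:37 UTC (May 4).
Add 3 hours and 33 minutes layover in Oslo → 04:10 UTC.
Add 15 hours and 15 minutes leg 2 → 19:25 UTC.
Port Linden is UTC−2:00, so local arrival = 19:25 − 2:00 = 17:25 on May 4.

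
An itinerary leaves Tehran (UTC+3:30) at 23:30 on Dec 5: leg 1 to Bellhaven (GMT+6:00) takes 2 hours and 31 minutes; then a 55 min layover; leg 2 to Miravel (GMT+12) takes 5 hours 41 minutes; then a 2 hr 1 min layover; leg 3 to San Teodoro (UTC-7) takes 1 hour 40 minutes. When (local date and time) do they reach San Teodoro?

01:48 on December 6

Convert departure to UTC: 23:30 − 3:30 = 20:00 UTC on Dec 5.
Add 2 hours and 31 minutes leg 1 → 22:31 UTC.
Add 55 minutes layover in Bellhaven → 23:26 UTC.
Add 5 hours 41 minutes leg 2 → 05:07 UTC (Dec 6).
Add 2 hours and 1 minute layover in Miravel → 07:08 UTC.
Add 1 hour 40 minutes leg 3 → 08:48 UTC.
San Teodoro is UTC−7:00, so local arrival = 08:48 − 7:00 = 01:48 on Dec 6.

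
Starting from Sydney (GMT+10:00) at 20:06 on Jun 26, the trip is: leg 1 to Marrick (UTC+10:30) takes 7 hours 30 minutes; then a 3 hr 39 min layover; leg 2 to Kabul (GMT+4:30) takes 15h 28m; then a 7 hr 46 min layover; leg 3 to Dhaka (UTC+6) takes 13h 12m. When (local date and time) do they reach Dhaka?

Convert departure to UTC: 20:06 − 10:00 = 10:06 UTC on Jun 26.
Add 7 hours and 30 minutes leg 1 → 17:36 UTC.
Add 3 hours and 39 minutes layover in Marrick → 21:15 UTC.
Add 15 hours and 28 minutes leg 2 → 12:43 UTC (Jun 27).
Add 7 hours and 46 minutes layover in Kabul → 20:29 UTC.
Add 13 hours 12 minutes leg 3 → 09:41 UTC (Jun 28).
Dhaka is UTC+6:00, so local arrival = 09:41 + 6:00 = 15:41 on Jun 28.

15:41 on Jun 28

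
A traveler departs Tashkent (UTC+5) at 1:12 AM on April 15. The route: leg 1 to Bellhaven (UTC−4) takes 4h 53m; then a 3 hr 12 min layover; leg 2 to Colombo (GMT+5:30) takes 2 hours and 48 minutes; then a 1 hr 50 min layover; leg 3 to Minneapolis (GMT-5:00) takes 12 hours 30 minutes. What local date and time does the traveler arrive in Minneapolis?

Convert departure to UTC: 1:12 AM − 5:00 = 8:12 PM UTC on Apr 14.
Add 4 hours and 53 minutes leg 1 → 1:05 AM UTC (Apr 15).
Add 3 hours and 12 minutes layover in Bellhaven → 4:17 AM UTC.
Add 2 hours 48 minutes leg 2 → 7:05 AM UTC.
Add 1 hour and 50 minutes layover in Colombo → 8:55 AM UTC.
Add 12 hours 30 minutes leg 3 → 9:25 PM UTC.
Minneapolis is UTC−5:00, so local arrival = 9:25 PM − 5:00 = 4:25 PM on Apr 15.

4:25 PM on Apr 15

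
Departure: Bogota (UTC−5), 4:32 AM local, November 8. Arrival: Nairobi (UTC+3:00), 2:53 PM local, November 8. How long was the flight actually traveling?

2 hours 21 minutes

Nairobi is 8:00 ahead of Bogota.
Clock-face elapsed time (ignoring zones) is 10 hours 21 minutes.
Actual elapsed = 10 hours 21 minutes − 8:00 = 2 hours 21 minutes.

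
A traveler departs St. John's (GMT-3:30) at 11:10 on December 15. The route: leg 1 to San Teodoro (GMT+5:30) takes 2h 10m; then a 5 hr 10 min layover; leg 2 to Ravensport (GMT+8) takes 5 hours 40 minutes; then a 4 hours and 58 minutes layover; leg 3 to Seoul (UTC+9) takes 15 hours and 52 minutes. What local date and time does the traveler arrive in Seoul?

09:30 on Dec 17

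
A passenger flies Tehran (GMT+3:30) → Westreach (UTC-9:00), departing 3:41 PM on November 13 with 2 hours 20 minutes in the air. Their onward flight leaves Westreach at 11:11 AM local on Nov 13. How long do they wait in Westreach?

Convert departure to UTC: 3:41 PM − 3:30 = 12:11 PM UTC on Nov 13.
Add 2 hours and 20 minutes flight time → 2:31 PM UTC.
Westreach is UTC−9:00, so local arrival = 2:31 PM − 9:00 = 5:31 AM on Nov 13.
Layover = 11:11 AM − 5:31 AM = 5 hours 40 minutes.

5 hours 40 minutes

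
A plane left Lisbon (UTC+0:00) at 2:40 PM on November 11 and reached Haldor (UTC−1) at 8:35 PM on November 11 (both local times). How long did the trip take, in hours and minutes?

Haldor is 1:00 behind Lisbon.
Clock-face elapsed time (ignoring zones) is 5 hours 55 minutes.
Actual elapsed = 5 hours 55 minutes + 1:00 = 6 hours 55 minutes.

6 hours 55 minutes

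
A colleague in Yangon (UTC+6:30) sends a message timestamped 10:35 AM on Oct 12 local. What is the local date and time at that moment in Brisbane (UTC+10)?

2:05 PM on October 12

In UTC: 10:35 AM − 6:30 = 4:05 AM on Oct 12.
Brisbane is UTC+10:00: 4:05 AM + 10:00 = 2:05 PM on Oct 12.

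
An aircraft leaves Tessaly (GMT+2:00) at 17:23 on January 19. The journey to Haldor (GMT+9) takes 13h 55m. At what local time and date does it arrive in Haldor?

14:18 on Jan 20

Convert departure to UTC: 17:23 − 2:00 = 15:23 UTC on Jan 19.
Add 13 hours and 55 minutes travel time → 05:18 UTC (Jan 20).
Haldor is UTC+9:00, so local arrival = 05:18 + 9:00 = 14:18 on Jan 20.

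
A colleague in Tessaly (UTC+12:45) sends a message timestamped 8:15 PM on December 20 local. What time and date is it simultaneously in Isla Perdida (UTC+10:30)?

6:00 PM on December 20

Isla Perdida is 2:15 behind Tessaly.
Shift by the zone difference: 8:15 PM − 2:15 = 6:00 PM on Dec 20 in Isla Perdida.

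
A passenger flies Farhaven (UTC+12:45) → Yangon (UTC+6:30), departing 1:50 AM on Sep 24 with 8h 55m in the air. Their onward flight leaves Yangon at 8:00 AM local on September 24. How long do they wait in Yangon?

3 hours 30 minutes

Convert departure to UTC: 1:50 AM − 12:45 = 1:05 PM UTC on Sep 23.
Add 8 hours and 55 minutes flight time → 10:00 PM UTC.
Yangon is UTC+6:30, so local arrival = 10:00 PM + 6:30 = 4:30 AM on Sep 24.
Layover = 8:00 AM − 4:30 AM = 3 hours 30 minutes.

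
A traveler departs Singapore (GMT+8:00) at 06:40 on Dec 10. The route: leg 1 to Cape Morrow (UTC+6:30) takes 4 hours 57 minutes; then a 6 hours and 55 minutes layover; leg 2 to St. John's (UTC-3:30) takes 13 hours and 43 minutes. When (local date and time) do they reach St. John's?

Convert departure to UTC: 06:40 − 8:00 = 22:40 UTC on Dec 9.
Add 4 hours and 57 minutes leg 1 → 03:37 UTC (Dec 10).
Add 6 hours and 55 minutes layover in Cape Morrow → 10:32 UTC.
Add 13 hours and 43 minutes leg 2 → 00:15 UTC (Dec 11).
St. John's is UTC−3:30, so local arrival = 00:15 − 3:30 = 20:45 on Dec 10.

20:45 on December 10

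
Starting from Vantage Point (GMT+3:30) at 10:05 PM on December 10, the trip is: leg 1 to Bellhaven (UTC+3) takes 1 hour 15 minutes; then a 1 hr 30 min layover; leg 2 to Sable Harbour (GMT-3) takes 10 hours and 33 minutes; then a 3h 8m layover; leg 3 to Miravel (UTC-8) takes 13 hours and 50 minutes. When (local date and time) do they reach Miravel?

4:51 PM on December 11

Convert departure to UTC: 10:05 PM − 3:30 = 6:35 PM UTC on Dec 10.
Add 1 hour 15 minutes leg 1 → 7:50 PM UTC.
Add 1 hour 30 minutes layover in Bellhaven → 9:20 PM UTC.
Add 10 hours and 33 minutes leg 2 → 7:53 AM UTC (Dec 11).
Add 3 hours and 8 minutes layover in Sable Harbour → 11:01 AM UTC.
Add 13 hours 50 minutes leg 3 → 12:51 AM UTC (Dec 12).
Miravel is UTC−8:00, so local arrival = 12:51 AM − 8:00 = 4:51 PM on Dec 11.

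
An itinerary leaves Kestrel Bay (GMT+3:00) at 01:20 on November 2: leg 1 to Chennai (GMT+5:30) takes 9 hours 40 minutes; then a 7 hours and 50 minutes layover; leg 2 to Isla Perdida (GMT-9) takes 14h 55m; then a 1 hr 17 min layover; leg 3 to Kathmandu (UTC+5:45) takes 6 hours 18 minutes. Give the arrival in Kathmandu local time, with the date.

20:05 on Nov 3

Convert departure to UTC: 01:20 − 3:00 = 22:20 UTC on Nov 1.
Add 9 hours and 40 minutes leg 1 → 08:00 UTC (Nov 2).
Add 7 hours and 50 minutes layover in Chennai → 15:50 UTC.
Add 14 hours and 55 minutes leg 2 → 06:45 UTC (Nov 3).
Add 1 hour and 17 minutes layover in Isla Perdida → 08:02 UTC.
Add 6 hours 18 minutes leg 3 → 14:20 UTC.
Kathmandu is UTC+5:45, so local arrival = 14:20 + 5:45 = 20:05 on Nov 3.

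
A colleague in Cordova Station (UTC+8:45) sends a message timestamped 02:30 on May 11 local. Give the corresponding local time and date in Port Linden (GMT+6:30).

In UTC: 02:30 − 8:45 = 17:45 on May 10.
Port Linden is UTC+6:30: 17:45 + 6:30 = 00:15 on May 11.

00:15 on May 11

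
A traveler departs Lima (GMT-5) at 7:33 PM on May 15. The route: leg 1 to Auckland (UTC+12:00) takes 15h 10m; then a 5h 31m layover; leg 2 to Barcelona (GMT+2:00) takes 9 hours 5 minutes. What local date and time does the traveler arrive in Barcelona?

Convert departure to UTC: 7:33 PM + 5:00 = 12:33 AM UTC on May 16.
Add 15 hours 10 minutes leg 1 → 3:43 PM UTC.
Add 5 hours and 31 minutes layover in Auckland → 9:14 PM UTC.
Add 9 hours 5 minutes leg 2 → 6:19 AM UTC (May 17).
Barcelona is UTC+2:00, so local arrival = 6:19 AM + 2:00 = 8:19 AM on May 17.

8:19 AM on May 17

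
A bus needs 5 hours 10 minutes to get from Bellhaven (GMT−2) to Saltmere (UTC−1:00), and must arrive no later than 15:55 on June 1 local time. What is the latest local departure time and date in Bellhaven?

Target arrival in UTC: 15:55 + 1:00 = 16:55 on Jun 1.
Subtract 5 hours 10 minutes → departure 11:45 UTC on Jun 1.
Bellhaven is UTC−2:00: 11:45 − 2:00 = 09:45 on Jun 1.

09:45 on June 1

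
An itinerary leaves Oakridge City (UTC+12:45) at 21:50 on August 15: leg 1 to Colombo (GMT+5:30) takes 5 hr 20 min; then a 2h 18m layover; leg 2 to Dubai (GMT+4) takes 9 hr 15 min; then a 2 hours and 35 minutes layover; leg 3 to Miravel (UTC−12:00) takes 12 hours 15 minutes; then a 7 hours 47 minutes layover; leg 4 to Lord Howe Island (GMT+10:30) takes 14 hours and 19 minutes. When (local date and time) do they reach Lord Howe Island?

01:24 on August 18

Convert departure to UTC: 21:50 − 12:45 = 09:05 UTC on Aug 15.
Add 5 hours 20 minutes leg 1 → 14:25 UTC.
Add 2 hours and 18 minutes layover in Colombo → 16:43 UTC.
Add 9 hours and 15 minutes leg 2 → 01:58 UTC (Aug 16).
Add 2 hours and 35 minutes layover in Dubai → 04:33 UTC.
Add 12 hours and 15 minutes leg 3 → 16:48 UTC.
Add 7 hours and 47 minutes layover in Miravel → 00:35 UTC (Aug 17).
Add 14 hours and 19 minutes leg 4 → 14:54 UTC.
Lord Howe Island is UTC+10:30, so local arrival = 14:54 + 10:30 = 01:24 on Aug 18.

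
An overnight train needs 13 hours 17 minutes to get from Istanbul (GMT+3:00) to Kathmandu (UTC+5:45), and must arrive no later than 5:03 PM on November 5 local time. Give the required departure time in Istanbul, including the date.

1:01 AM on November 5

Target arrival in UTC: 5:03 PM − 5:45 = 11:18 AM on Nov 5.
Subtract 13 hours 17 minutes → departure 10:01 PM UTC on Nov 4.
Istanbul is UTC+3:00: 10:01 PM + 3:00 = 1:01 AM on Nov 5.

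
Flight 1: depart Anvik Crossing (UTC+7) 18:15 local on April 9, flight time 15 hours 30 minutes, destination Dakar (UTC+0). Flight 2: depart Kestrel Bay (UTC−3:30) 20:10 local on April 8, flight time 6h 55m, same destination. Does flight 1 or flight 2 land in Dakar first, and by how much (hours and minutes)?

the second, by 20 hours 10 minutes

Flight 1 in UTC: 18:15 − 7:00 = 11:15 on Apr 9.
+15 hours 30 minutes → arrive 02:45 UTC on Apr 10.
Flight 2 in UTC: 20:10 + 3:30 = 23:40 on Apr 8.
+6 hours and 55 minutes → arrive 06:35 UTC on Apr 9.
Flight 2 lands earlier by 20 hours 10 minutes.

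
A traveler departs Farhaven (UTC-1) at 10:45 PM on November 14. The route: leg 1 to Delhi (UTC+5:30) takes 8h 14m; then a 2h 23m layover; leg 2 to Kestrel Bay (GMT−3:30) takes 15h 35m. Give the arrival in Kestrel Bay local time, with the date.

10:27 PM on November 15

Convert departure to UTC: 10:45 PM + 1:00 = 11:45 PM UTC on Nov 14.
Add 8 hours 14 minutes leg 1 → 7:59 AM UTC (Nov 15).
Add 2 hours and 23 minutes layover in Delhi → 10:22 AM UTC.
Add 15 hours and 35 minutes leg 2 → 1:57 AM UTC (Nov 16).
Kestrel Bay is UTC−3:30, so local arrival = 1:57 AM − 3:30 = 10:27 PM on Nov 15.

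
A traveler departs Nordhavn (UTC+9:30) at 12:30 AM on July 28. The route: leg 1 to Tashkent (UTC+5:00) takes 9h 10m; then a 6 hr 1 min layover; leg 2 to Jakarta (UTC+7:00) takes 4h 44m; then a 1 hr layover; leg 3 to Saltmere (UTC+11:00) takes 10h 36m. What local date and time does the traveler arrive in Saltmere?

9:31 AM on Jul 29

Convert departure to UTC: 12:30 AM − 9:30 = 3:00 PM UTC on Jul 27.
Add 9 hours and 10 minutes leg 1 → 12:10 AM UTC (Jul 28).
Add 6 hours and 1 minute layover in Tashkent → 6:11 AM UTC.
Add 4 hours and 44 minutes leg 2 → 10:55 AM UTC.
Add 1 hour layover in Jakarta → 11:55 AM UTC.
Add 10 hours 36 minutes leg 3 → 10:31 PM UTC.
Saltmere is UTC+11:00, so local arrival = 10:31 PM + 11:00 = 9:31 AM on Jul 29.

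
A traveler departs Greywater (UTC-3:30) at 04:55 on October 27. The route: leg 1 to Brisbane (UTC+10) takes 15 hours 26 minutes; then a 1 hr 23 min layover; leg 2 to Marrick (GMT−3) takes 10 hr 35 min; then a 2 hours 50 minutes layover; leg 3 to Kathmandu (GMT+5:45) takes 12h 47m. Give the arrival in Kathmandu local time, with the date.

09:11 on October 29

Convert departure to UTC: 04:55 + 3:30 = 08:25 UTC on Oct 27.
Add 15 hours 26 minutes leg 1 → 23:51 UTC.
Add 1 hour and 23 minutes layover in Brisbane → 01:14 UTC (Oct 28).
Add 10 hours 35 minutes leg 2 → 11:49 UTC.
Add 2 hours 50 minutes layover in Marrick → 14:39 UTC.
Add 12 hours 47 minutes leg 3 → 03:26 UTC (Oct 29).
Kathmandu is UTC+5:45, so local arrival = 03:26 + 5:45 = 09:11 on Oct 29.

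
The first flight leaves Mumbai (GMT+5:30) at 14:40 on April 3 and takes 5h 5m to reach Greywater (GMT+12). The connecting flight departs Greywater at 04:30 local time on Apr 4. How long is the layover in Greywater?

Convert departure to UTC: 14:40 − 5:30 = 09:10 UTC on Apr 3.
Add 5 hours and 5 minutes flight time → 14:15 UTC.
Greywater is UTC+12:00, so local arrival = 14:15 + 12:00 = 02:15 on Apr 4.
Layover = 04:30 − 02:15 = 2 hours 15 minutes.

2 hours 15 minutes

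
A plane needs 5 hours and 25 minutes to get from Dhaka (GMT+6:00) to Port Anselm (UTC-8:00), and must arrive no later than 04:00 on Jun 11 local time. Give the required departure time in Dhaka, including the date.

12:35 on June 11

Target arrival in UTC: 04:00 + 8:00 = 12:00 on Jun 11.
Subtract 5 hours 25 minutes → departure 06:35 UTC on Jun 11.
Dhaka is UTC+6:00: 06:35 + 6:00 = 12:35 on Jun 11.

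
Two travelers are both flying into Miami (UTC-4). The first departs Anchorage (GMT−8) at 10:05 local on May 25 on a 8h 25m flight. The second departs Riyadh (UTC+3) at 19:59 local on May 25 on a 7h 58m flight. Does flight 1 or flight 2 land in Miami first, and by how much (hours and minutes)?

Flight 1 in UTC: 10:05 + 8:00 = 18:05 on May 25.
+8 hours 25 minutes → arrive 02:30 UTC on May 26.
Flight 2 in UTC: 19:59 − 3:00 = 16:59 on May 25.
+7 hours 58 minutes → arrive 00:57 UTC on May 26.
Flight 2 lands earlier by 1 hour 33 minutes.

the second, by 1 hour 33 minutes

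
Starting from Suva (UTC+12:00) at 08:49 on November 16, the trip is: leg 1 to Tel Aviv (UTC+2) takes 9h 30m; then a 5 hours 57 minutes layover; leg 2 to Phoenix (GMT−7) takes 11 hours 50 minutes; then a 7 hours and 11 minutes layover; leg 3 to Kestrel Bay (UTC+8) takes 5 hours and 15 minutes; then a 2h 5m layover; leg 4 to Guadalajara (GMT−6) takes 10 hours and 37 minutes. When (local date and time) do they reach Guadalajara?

Convert departure to UTC: 08:49 − 12:00 = 20:49 UTC on Nov 15.
Add 9 hours and 30 minutes leg 1 → 06:19 UTC (Nov 16).
Add 5 hours 57 minutes layover in Tel Aviv → 12:16 UTC.
Add 11 hours and 50 minutes leg 2 → 00:06 UTC (Nov 17).
Add 7 hours and 11 minutes layover in Phoenix → 07:17 UTC.
Add 5 hours 15 minutes leg 3 → 12:32 UTC.
Add 2 hours 5 minutes layover in Kestrel Bay → 14:37 UTC.
Add 10 hours 37 minutes leg 4 → 01:14 UTC (Nov 18).
Guadalajara is UTC−6:00, so local arrival = 01:14 − 6:00 = 19:14 on Nov 17.

19:14 on Nov 17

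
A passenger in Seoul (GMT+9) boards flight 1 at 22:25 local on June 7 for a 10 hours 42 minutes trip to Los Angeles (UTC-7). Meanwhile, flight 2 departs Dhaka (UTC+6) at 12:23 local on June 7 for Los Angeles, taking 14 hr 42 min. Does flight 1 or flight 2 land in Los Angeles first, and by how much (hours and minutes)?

the second, by 3 hours 2 minutes

Flight 1 in UTC: 22:25 − 9:00 = 13:25 on Jun 7.
+10 hours 42 minutes → arrive 00:07 UTC on Jun 8.
Flight 2 in UTC: 12:23 − 6:00 = 06:23 on Jun 7.
+14 hours and 42 minutes → arrive 21:05 UTC on Jun 7.
Flight 2 lands earlier by 3 hours 2 minutes.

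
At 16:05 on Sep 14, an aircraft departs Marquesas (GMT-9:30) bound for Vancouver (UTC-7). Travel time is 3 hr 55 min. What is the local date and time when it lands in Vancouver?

Convert departure to UTC: 16:05 + 9:30 = 01:35 UTC on Sep 15.
Add 3 hours 55 minutes travel time → 05:30 UTC.
Vancouver is UTC−7:00, so local arrival = 05:30 − 7:00 = 22:30 on Sep 14.

22:30 on September 14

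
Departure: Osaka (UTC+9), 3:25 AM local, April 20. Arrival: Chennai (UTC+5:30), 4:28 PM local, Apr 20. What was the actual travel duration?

Departure in UTC: 3:25 AM − 9:00 = 6:25 PM on Apr 19.
Arrival in UTC: 4:28 PM − 5:30 = 10:58 AM on Apr 20.
Elapsed = 10:58 AM − 6:25 PM (+1 day) = 16 hours 33 minutes.

16 hours 33 minutes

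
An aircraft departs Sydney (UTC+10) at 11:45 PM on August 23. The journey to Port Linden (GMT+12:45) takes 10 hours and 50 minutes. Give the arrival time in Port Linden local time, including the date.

1:20 PM on August 24

Convert departure to UTC: 11:45 PM − 10:00 = 1:45 PM UTC on Aug 23.
Add 10 hours 50 minutes travel time → 12:35 AM UTC (Aug 24).
Port Linden is UTC+12:45, so local arrival = 12:35 AM + 12:45 = 1:20 PM on Aug 24.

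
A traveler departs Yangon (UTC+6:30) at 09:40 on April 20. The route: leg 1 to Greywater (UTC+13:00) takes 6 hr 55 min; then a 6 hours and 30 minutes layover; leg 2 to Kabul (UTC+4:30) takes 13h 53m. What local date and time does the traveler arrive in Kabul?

10:58 on April 21

Convert departure to UTC: 09:40 − 6:30 = 03:10 UTC on Apr 20.
Add 6 hours and 55 minutes leg 1 → 10:05 UTC.
Add 6 hours and 30 minutes layover in Greywater → 16:35 UTC.
Add 13 hours 53 minutes leg 2 → 06:28 UTC (Apr 21).
Kabul is UTC+4:30, so local arrival = 06:28 + 4:30 = 10:58 on Apr 21.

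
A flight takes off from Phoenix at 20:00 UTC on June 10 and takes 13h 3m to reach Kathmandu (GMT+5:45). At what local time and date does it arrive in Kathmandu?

Departure is given in UTC: 20:00 on Jun 10.
Add 13 hours and 3 minutes → 09:03 UTC (Jun 11).
Kathmandu is UTC+5:45: 09:03 + 5:45 = 14:48 on Jun 11.

14:48 on June 11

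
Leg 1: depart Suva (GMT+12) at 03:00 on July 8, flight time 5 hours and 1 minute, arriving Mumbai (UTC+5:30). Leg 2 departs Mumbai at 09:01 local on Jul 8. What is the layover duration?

Convert departure to UTC: 03:00 − 12:00 = 15:00 UTC on Jul 7.
Add 5 hours and 1 minute flight time → 20:01 UTC.
Mumbai is UTC+5:30, so local arrival = 20:01 + 5:30 = 01:31 on Jul 8.
Layover = 09:01 − 01:31 = 7 hours 30 minutes.

7 hours 30 minutes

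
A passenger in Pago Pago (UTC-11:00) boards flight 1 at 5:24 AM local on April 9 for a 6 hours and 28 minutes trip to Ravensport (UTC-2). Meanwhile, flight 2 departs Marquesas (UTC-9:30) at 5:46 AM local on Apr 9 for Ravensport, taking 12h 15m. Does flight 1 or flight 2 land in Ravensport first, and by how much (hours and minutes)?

Flight 1 in UTC: 5:24 AM + 11:00 = 4:24 PM on Apr 9.
+6 hours 28 minutes → arrive 10:52 PM UTC on Apr 9.
Flight 2 in UTC: 5:46 AM + 9:30 = 3:16 PM on Apr 9.
+12 hours and 15 minutes → arrive 3:31 AM UTC on Apr 10.
Flight 1 lands earlier by 4 hours 39 minutes.

the first, by 4 hours 39 minutes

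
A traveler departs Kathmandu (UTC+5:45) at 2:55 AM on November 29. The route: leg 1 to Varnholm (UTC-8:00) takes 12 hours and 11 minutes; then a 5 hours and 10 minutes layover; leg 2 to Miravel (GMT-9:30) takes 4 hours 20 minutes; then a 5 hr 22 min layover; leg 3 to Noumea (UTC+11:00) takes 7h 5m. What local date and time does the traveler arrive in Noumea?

Convert departure to UTC: 2:55 AM − 5:45 = 9:10 PM UTC on Nov 28.
Add 12 hours and 11 minutes leg 1 → 9:21 AM UTC (Nov 29).
Add 5 hours 10 minutes layover in Varnholm → 2:31 PM UTC.
Add 4 hours 20 minutes leg 2 → 6:51 PM UTC.
Add 5 hours and 22 minutes layover in Miravel → 12:13 AM UTC (Nov 30).
Add 7 hours and 5 minutes leg 3 → 7:18 AM UTC.
Noumea is UTC+11:00, so local arrival = 7:18 AM + 11:00 = 6:18 PM on Nov 30.

6:18 PM on November 30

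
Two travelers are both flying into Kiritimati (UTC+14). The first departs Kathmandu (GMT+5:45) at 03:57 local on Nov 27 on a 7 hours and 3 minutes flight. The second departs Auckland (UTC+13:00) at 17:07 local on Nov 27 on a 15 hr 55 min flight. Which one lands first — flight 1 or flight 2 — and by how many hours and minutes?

the first, by 14 hours 47 minutes

Flight 1 in UTC: 03:57 − 5:45 = 22:12 on Nov 26.
+7 hours 3 minutes → arrive 05:15 UTC on Nov 27.
Flight 2 in UTC: 17:07 − 13:00 = 04:07 on Nov 27.
+15 hours and 55 minutes → arrive 20:02 UTC on Nov 27.
Flight 1 lands earlier by 14 hours 47 minutes.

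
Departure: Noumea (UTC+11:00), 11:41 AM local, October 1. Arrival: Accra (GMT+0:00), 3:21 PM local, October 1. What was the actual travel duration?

14 hours 40 minutes

Accra is 11:00 behind Noumea.
Clock-face elapsed time (ignoring zones) is 3 hours 40 minutes.
Actual elapsed = 3 hours 40 minutes + 11:00 = 14 hours 40 minutes.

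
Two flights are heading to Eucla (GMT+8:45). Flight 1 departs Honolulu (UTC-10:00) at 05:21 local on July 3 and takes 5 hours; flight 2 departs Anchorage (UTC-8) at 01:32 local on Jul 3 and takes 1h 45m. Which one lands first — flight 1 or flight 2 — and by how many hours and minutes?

Flight 1 in UTC: 05:21 + 10:00 = 15:21 on Jul 3.
+5 hours → arrive 20:21 UTC on Jul 3.
Flight 2 in UTC: 01:32 + 8:00 = 09:32 on Jul 3.
+1 hour and 45 minutes → arrive 11:17 UTC on Jul 3.
Flight 2 lands earlier by 9 hours 4 minutes.

the second, by 9 hours 4 minutes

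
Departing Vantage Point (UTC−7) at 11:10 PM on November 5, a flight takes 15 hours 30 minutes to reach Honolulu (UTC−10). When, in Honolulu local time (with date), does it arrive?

Honolulu is 3:00 behind Vantage Point.
After 15 hours 30 minutes it is 2:40 PM (Nov 6) in Vantage Point.
Shift by the zone difference: 2:40 PM − 3:00 = 11:40 AM on Nov 6 in Honolulu.

11:40 AM on November 6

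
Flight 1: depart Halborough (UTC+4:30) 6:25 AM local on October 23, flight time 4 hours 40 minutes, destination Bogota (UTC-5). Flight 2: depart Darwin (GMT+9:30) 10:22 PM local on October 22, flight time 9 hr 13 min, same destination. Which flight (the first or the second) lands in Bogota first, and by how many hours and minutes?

Flight 1 in UTC: 6:25 AM − 4:30 = 1:55 AM on Oct 23.
+4 hours and 40 minutes → arrive 6:35 AM UTC on Oct 23.
Flight 2 in UTC: 10:22 PM − 9:30 = 12:52 PM on Oct 22.
+9 hours and 13 minutes → arrive 10:05 PM UTC on Oct 22.
Flight 2 lands earlier by 8 hours 30 minutes.

the second, by 8 hours 30 minutes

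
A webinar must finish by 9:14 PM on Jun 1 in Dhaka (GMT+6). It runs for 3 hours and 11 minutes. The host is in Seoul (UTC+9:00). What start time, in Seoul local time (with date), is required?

9:03 PM on Jun 1

Target end time in UTC: 9:14 PM − 6:00 = 3:14 PM on Jun 1.
Subtract 3 hours 11 minutes → start 12:03 PM UTC on Jun 1.
Seoul is UTC+9:00: 12:03 PM + 9:00 = 9:03 PM on Jun 1.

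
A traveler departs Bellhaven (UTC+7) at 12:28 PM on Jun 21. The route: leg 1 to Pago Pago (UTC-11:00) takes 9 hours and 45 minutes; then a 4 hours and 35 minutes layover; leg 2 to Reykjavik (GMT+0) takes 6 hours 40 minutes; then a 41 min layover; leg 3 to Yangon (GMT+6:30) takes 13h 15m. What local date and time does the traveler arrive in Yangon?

10:54 PM on Jun 22

Convert departure to UTC: 12:28 PM − 7:00 = 5:28 AM UTC on Jun 21.
Add 9 hours 45 minutes leg 1 → 3:13 PM UTC.
Add 4 hours 35 minutes layover in Pago Pago → 7:48 PM UTC.
Add 6 hours 40 minutes leg 2 → 2:28 AM UTC (Jun 22).
Add 41 minutes layover in Reykjavik → 3:09 AM UTC.
Add 13 hours and 15 minutes leg 3 → 4:24 PM UTC.
Yangon is UTC+6:30, so local arrival = 4:24 PM + 6:30 = 10:54 PM on Jun 22.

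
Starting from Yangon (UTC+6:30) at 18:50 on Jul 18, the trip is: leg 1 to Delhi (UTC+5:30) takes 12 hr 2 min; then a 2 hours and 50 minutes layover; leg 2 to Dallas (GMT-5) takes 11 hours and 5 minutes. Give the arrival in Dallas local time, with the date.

09:17 on Jul 19

Convert departure to UTC: 18:50 − 6:30 = 12:20 UTC on Jul 18.
Add 12 hours 2 minutes leg 1 → 00:22 UTC (Jul 19).
Add 2 hours 50 minutes layover in Delhi → 03:12 UTC.
Add 11 hours 5 minutes leg 2 → 14:17 UTC.
Dallas is UTC−5:00, so local arrival = 14:17 − 5:00 = 09:17 on Jul 19.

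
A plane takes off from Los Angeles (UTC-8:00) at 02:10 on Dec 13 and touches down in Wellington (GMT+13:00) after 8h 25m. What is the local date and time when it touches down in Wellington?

Convert departure to UTC: 02:10 + 8:00 = 10:10 UTC on Dec 13.
Add 8 hours and 25 minutes travel time → 18:35 UTC.
Wellington is UTC+13:00, so local arrival = 18:35 + 13:00 = 07:35 on Dec 14.

07:35 on December 14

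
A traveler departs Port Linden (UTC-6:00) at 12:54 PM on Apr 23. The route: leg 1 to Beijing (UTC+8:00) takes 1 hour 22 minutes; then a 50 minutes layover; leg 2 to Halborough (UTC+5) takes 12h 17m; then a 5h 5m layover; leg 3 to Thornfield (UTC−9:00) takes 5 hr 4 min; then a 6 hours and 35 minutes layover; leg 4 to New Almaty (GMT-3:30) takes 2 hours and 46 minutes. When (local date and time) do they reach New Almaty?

Convert departure to UTC: 12:54 PM + 6:00 = 6:54 PM UTC on Apr 23.
Add 1 hour and 22 minutes leg 1 → 8:16 PM UTC.
Add 50 minutes layover in Beijing → 9:06 PM UTC.
Add 12 hours and 17 minutes leg 2 → 9:23 AM UTC (Apr 24).
Add 5 hours and 5 minutes layover in Halborough → 2:28 PM UTC.
Add 5 hours 4 minutes leg 3 → 7:32 PM UTC.
Add 6 hours 35 minutes layover in Thornfield → 2:07 AM UTC (Apr 25).
Add 2 hours 46 minutes leg 4 → 4:53 AM UTC.
New Almaty is UTC−3:30, so local arrival = 4:53 AM − 3:30 = 1:23 AM on Apr 25.

1:23 AM on Apr 25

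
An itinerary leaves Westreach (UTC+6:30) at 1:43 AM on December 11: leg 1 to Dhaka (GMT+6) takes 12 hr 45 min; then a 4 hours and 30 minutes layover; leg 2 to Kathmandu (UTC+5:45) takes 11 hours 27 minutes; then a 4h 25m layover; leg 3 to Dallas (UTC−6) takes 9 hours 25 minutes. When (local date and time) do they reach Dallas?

Convert departure to UTC: 1:43 AM − 6:30 = 7:13 PM UTC on Dec 10.
Add 12 hours 45 minutes leg 1 → 7:58 AM UTC (Dec 11).
Add 4 hours and 30 minutes layover in Dhaka → 12:28 PM UTC.
Add 11 hours 27 minutes leg 2 → 11:55 PM UTC.
Add 4 hours and 25 minutes layover in Kathmandu → 4:20 AM UTC (Dec 12).
Add 9 hours 25 minutes leg 3 → 1:45 PM UTC.
Dallas is UTC−6:00, so local arrival = 1:45 PM − 6:00 = 7:45 AM on Dec 12.

7:45 AM on Dec 12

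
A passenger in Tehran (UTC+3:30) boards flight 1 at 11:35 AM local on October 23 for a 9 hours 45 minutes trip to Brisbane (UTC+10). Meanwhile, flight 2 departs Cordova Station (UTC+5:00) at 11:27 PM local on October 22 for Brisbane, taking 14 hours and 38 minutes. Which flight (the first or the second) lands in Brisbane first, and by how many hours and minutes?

the second, by 8 hours 45 minutes

Flight 1 in UTC: 11:35 AM − 3:30 = 8:05 AM on Oct 23.
+9 hours and 45 minutes → arrive 5:50 PM UTC on Oct 23.
Flight 2 in UTC: 11:27 PM − 5:00 = 6:27 PM on Oct 22.
+14 hours and 38 minutes → arrive 9:05 AM UTC on Oct 23.
Flight 2 lands earlier by 8 hours 45 minutes.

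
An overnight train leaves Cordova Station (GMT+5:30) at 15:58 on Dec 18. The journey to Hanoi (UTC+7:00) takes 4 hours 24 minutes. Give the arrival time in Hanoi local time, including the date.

21:52 on December 18

Convert departure to UTC: 15:58 − 5:30 = 10:28 UTC on Dec 18.
Add 4 hours and 24 minutes travel time → 14:52 UTC.
Hanoi is UTC+7:00, so local arrival = 14:52 + 7:00 = 21:52 on Dec 18.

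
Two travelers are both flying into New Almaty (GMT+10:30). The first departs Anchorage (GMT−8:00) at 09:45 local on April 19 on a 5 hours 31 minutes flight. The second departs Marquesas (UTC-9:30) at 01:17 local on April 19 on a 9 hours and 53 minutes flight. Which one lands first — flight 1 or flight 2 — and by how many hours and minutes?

the second, by 2 hours 36 minutes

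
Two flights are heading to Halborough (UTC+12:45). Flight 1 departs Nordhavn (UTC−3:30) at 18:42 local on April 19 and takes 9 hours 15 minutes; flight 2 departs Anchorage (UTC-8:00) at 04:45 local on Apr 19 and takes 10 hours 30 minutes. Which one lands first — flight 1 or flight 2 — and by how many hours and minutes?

Flight 1 in UTC: 18:42 + 3:30 = 22:12 on Apr 19.
+9 hours and 15 minutes → arrive 07:27 UTC on Apr 20.
Flight 2 in UTC: 04:45 + 8:00 = 12:45 on Apr 19.
+10 hours 30 minutes → arrive 23:15 UTC on Apr 19.
Flight 2 lands earlier by 8 hours 12 minutes.

the second, by 8 hours 12 minutes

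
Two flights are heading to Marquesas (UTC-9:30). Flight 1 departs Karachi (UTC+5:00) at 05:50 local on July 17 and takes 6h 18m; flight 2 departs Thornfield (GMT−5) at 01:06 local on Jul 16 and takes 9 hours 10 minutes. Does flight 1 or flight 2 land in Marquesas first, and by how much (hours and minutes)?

Flight 1 in UTC: 05:50 − 5:00 = 00:50 on Jul 17.
+6 hours 18 minutes → arrive 07:08 UTC on Jul 17.
Flight 2 in UTC: 01:06 + 5:00 = 06:06 on Jul 16.
+9 hours 10 minutes → arrive 15:16 UTC on Jul 16.
Flight 2 lands earlier by 15 hours 52 minutes.

the second, by 15 hours 52 minutes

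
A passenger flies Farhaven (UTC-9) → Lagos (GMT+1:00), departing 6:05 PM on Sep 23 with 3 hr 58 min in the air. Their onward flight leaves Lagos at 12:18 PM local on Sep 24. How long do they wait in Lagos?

4 hours 15 minutes

Convert departure to UTC: 6:05 PM + 9:00 = 3:05 AM UTC on Sep 24.
Add 3 hours and 58 minutes flight time → 7:03 AM UTC.
Lagos is UTC+1:00, so local arrival = 7:03 AM + 1:00 = 8:03 AM on Sep 24.
Layover = 12:18 PM − 8:03 AM = 4 hours 15 minutes.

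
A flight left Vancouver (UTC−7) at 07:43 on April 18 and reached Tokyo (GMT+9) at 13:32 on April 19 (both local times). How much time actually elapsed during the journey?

Departure in UTC: 07:43 + 7:00 = 14:43 on Apr 18.
Arrival in UTC: 13:32 − 9:00 = 04:32 on Apr 19.
Elapsed = 04:32 − 14:43 (+1 day) = 13 hours 49 minutes.

13 hours 49 minutes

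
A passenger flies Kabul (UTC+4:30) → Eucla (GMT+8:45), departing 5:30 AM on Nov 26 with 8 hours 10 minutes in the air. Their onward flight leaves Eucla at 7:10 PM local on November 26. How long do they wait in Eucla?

Convert departure to UTC: 5:30 AM − 4:30 = 1:00 AM UTC on Nov 26.
Add 8 hours 10 minutes flight time → 9:10 AM UTC.
Eucla is UTC+8:45, so local arrival = 9:10 AM + 8:45 = 5:55 PM on Nov 26.
Layover = 7:10 PM − 5:55 PM = 1 hour 15 minutes.

1 hour 15 minutes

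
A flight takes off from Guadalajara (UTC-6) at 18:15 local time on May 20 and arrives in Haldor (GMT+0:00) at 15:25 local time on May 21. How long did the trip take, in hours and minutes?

15 hours 10 minutes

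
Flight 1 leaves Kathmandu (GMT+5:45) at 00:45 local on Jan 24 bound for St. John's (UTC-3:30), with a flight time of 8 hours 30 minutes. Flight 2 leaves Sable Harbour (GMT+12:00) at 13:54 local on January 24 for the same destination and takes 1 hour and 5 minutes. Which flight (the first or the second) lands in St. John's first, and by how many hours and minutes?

the second, by 31 minutes

Flight 1 in UTC: 00:45 − 5:45 = 19:00 on Jan 23.
+8 hours and 30 minutes → arrive 03:30 UTC on Jan 24.
Flight 2 in UTC: 13:54 − 12:00 = 01:54 on Jan 24.
+1 hour and 5 minutes → arrive 02:59 UTC on Jan 24.
Flight 2 lands earlier by 31 minutes.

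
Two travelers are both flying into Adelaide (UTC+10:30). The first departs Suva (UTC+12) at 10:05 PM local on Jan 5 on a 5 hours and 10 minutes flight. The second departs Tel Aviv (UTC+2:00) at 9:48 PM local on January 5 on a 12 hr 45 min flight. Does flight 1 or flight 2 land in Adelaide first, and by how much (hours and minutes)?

the first, by 17 hours 18 minutes

Flight 1 in UTC: 10:05 PM − 12:00 = 10:05 AM on Jan 5.
+5 hours and 10 minutes → arrive 3:15 PM UTC on Jan 5.
Flight 2 in UTC: 9:48 PM − 2:00 = 7:48 PM on Jan 5.
+12 hours and 45 minutes → arrive 8:33 AM UTC on Jan 6.
Flight 1 lands earlier by 17 hours 18 minutes.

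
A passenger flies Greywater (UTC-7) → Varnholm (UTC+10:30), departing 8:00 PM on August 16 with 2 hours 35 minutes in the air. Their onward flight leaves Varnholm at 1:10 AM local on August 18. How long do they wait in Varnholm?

Convert departure to UTC: 8:00 PM + 7:00 = 3:00 AM UTC on Aug 17.
Add 2 hours and 35 minutes flight time → 5:35 AM UTC.
Varnholm is UTC+10:30, so local arrival = 5:35 AM + 10:30 = 4:05 PM on Aug 17.
Layover = 1:10 AM − 4:05 PM (+1 day) = 9 hours 5 minutes.

9 hours 5 minutes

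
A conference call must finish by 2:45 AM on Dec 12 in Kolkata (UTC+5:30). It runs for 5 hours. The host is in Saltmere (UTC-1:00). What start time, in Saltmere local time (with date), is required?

3:15 PM on Dec 11

Target end time in UTC: 2:45 AM − 5:30 = 9:15 PM on Dec 11.
Subtract 5 hours → start 4:15 PM UTC on Dec 11.
Saltmere is UTC−1:00: 4:15 PM − 1:00 = 3:15 PM on Dec 11.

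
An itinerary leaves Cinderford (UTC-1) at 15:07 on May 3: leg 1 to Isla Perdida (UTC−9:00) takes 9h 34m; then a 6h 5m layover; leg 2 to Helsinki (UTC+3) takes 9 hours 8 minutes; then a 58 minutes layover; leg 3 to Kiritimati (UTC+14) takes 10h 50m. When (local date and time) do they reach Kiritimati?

Convert departure to UTC: 15:07 + 1:00 = 16:07 UTC on May 3.
Add 9 hours and 34 minutes leg 1 → 01:41 UTC (May 4).
Add 6 hours and 5 minutes layover in Isla Perdida → 07:46 UTC.
Add 9 hours 8 minutes leg 2 → 16:54 UTC.
Add 58 minutes layover in Helsinki → 17:52 UTC.
Add 10 hours and 50 minutes leg 3 → 04:42 UTC (May 5).
Kiritimati is UTC+14:00, so local arrival = 04:42 + 14:00 = 18:42 on May 5.

18:42 on May 5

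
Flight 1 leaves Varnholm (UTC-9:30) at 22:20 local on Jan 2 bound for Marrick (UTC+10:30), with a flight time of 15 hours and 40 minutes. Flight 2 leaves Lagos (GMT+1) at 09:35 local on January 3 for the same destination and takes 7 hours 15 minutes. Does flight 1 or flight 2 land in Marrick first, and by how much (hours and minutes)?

the second, by 7 hours 40 minutes

Flight 1 in UTC: 22:20 + 9:30 = 07:50 on Jan 3.
+15 hours and 40 minutes → arrive 23:30 UTC on Jan 3.
Flight 2 in UTC: 09:35 − 1:00 = 08:35 on Jan 3.
+7 hours and 15 minutes → arrive 15:50 UTC on Jan 3.
Flight 2 lands earlier by 7 hours 40 minutes.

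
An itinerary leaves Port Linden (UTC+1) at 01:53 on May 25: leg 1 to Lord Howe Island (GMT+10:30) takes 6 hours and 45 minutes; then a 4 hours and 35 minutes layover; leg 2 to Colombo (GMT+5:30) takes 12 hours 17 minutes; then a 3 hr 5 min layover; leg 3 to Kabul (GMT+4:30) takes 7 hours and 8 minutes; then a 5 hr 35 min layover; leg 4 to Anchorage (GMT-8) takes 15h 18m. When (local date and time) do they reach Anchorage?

Convert departure to UTC: 01:53 − 1:00 = 00:53 UTC on May 25.
Add 6 hours 45 minutes leg 1 → 07:38 UTC.
Add 4 hours 35 minutes layover in Lord Howe Island → 12:13 UTC.
Add 12 hours and 17 minutes leg 2 → 00:30 UTC (May 26).
Add 3 hours and 5 minutes layover in Colombo → 03:35 UTC.
Add 7 hours and 8 minutes leg 3 → 10:43 UTC.
Add 5 hours and 35 minutes layover in Kabul → 16:18 UTC.
Add 15 hours 18 minutes leg 4 → 07:36 UTC (May 27).
Anchorage is UTC−8:00, so local arrival = 07:36 − 8:00 = 23:36 on May 26.

23:36 on May 26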